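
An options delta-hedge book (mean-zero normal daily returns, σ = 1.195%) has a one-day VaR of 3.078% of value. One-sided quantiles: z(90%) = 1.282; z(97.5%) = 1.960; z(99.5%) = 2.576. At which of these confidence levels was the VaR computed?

99.5%

Implied z = VaR/σ = 3.078 / 1.195 = 2.576.
This matches z(99.5%) = 2.576.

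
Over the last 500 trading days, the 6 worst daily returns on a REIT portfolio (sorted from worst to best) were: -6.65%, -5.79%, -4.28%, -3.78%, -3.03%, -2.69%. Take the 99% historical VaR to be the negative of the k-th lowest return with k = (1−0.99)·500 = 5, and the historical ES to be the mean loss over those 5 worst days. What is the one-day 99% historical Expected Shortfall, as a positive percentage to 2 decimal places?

The 5 worst returns sum to -23.53%.
ES = −(-23.53%) / 5 = 4.706% ≈ 4.71%.

4.71%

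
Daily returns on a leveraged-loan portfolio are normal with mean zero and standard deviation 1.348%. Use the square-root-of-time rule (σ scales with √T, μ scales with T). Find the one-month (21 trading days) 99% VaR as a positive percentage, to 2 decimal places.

14.37%

At 99%, z = 2.326.
σ_{21d} = 1.348% × √21 = 6.177%.
VaR = 2.326 × 6.177% = 14.368%.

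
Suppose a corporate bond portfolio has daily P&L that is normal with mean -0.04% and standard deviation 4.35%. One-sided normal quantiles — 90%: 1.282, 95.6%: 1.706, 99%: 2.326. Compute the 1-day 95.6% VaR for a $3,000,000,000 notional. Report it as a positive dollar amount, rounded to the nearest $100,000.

VaR = −μ + z·σ = −(-0.04%) + 1.706 × 4.35% = 7.461%.
On $3,000,000,000: 0.07461 × $3,000,000,000 = $223,830,000.

$223,800,000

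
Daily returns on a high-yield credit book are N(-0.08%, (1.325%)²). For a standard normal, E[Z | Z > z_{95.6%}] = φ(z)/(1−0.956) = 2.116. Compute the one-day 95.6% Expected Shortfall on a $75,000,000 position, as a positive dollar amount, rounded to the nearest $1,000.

$2,163,000

ES = −(-0.08%) + 1.325% × 2.116 = 2.884%.
On $75,000,000: 0.02884 × $75,000,000 = $2,163,000.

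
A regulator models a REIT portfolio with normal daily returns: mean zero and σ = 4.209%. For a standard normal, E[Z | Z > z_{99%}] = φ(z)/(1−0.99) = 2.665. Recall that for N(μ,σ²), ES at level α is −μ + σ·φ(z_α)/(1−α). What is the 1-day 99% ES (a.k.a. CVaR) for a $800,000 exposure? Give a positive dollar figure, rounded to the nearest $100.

ES = 4.209% × 2.665 = 11.217%.
On $800,000: 0.11217 × $800,000 = $89,736.

$89,700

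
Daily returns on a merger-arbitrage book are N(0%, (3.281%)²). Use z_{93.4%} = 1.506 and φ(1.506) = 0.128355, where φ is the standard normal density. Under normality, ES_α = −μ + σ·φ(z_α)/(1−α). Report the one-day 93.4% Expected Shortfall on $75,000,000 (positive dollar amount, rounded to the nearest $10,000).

$4,790,000

Tail multiplier: φ(z)/(1−α) = 0.128355 / 0.066 = 1.945.
ES = 3.281% × 1.945 = 6.382%.
On $75,000,000: 0.06382 × $75,000,000 = $4,786,500.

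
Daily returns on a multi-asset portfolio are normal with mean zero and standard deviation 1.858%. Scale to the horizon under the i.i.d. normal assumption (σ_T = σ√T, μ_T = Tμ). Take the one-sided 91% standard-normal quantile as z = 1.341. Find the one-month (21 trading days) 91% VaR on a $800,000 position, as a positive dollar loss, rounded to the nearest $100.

$91,300

σ_{21d} = 1.858% × √21 = 8.514%.
VaR = 1.341 × 8.514% = 11.417%.
On $800,000: 0.11417 × $800,000 = $91,336.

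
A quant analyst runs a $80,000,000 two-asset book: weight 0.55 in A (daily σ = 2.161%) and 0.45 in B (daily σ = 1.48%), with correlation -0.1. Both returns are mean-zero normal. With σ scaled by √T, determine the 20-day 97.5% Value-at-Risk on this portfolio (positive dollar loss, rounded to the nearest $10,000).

σ_p = √(0.55²·2.161² + 0.45²·1.48² + 2·-0.1·0.55·0.45·2.161·1.48) = 1.303%.
σ_{20d} = 1.303% × √20 = 5.827%.
z(97.5%) = 1.960.
VaR = 1.960 × 5.827% = 11.421%; on $80,000,000 that is $9,136,800.

$9,140,000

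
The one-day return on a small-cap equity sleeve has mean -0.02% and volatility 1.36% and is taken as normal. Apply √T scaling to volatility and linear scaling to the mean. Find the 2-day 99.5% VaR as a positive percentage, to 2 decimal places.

4.99%

At 99.5%, z = 2.576.
σ_{2d} = 1.36% × √2 = 1.923%; μ_{2d} = 2 × -0.02% = -0.040%.
VaR = −(-0.040%) + 2.576 × 1.923% = 4.994%.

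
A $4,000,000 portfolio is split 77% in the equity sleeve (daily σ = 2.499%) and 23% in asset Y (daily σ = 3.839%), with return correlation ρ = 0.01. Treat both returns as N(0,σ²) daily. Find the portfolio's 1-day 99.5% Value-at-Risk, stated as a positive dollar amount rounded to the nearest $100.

σ_p² = 0.77²·2.499² + 0.23²·3.839² + 2·0.01·0.77·0.23·2.499·3.839 = 4.5163 (%²).
σ_p = √4.5163 = 2.125%.
At 99.5%, z = 2.576.
VaR = 2.576 × 2.125% = 5.474%; on $4,000,000 that is $218,960.

$219,000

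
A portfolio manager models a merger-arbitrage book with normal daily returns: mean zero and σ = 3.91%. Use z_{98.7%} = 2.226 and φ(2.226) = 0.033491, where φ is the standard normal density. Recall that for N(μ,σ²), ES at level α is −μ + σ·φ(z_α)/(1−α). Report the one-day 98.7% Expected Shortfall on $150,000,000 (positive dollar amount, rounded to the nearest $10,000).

Tail multiplier: φ(z)/(1−α) = 0.033491 / 0.013 = 2.576.
ES = 3.91% × 2.576 = 10.072%.
On $150,000,000: 0.10072 × $150,000,000 = $15,108,000.

$15,110,000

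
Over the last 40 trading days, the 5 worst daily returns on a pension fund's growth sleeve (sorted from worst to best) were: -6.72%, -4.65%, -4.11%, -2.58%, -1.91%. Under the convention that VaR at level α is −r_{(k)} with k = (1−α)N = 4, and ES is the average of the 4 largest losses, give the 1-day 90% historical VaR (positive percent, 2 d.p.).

2.58%

k = 4; the 4th lowest return is -2.58%, so VaR = 2.58%.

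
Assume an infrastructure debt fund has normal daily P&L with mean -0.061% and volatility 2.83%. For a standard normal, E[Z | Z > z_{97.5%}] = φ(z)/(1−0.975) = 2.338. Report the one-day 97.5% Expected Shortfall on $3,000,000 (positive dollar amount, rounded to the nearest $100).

ES = −(-0.061%) + 2.83% × 2.338 = 6.678%.
On $3,000,000: 0.06678 × $3,000,000 = $200,340.

$200,300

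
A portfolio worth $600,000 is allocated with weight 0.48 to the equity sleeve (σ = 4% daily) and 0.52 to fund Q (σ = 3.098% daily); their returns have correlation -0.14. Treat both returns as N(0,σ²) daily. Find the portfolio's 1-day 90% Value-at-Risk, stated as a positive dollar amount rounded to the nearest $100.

σ_p² = 0.48²·4² + 0.52²·3.098² + 2·-0.14·0.48·0.52·4·3.098 = 5.4155 (%²).
σ_p = √5.4155 = 2.327%.
At 90%, z = 1.282.
VaR = 1.282 × 2.327% = 2.983%; on $600,000 that is $17,898.

$17,900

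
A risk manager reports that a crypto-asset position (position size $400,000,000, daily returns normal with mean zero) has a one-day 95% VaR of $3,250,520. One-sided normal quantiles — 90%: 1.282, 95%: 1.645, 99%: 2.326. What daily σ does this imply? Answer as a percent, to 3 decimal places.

0.494%

VaR as a fraction: $3,250,520 / $400,000,000 = 0.813%.
σ = VaR / z = 0.813% / 1.645 = 0.494%.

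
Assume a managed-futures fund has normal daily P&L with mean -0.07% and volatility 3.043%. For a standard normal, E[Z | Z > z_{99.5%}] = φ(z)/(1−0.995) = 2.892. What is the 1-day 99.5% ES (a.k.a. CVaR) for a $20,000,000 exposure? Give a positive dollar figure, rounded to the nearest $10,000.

ES = −(-0.07%) + 3.043% × 2.892 = 8.870%.
On $20,000,000: 0.08870 × $20,000,000 = $1,774,000.

$1,770,000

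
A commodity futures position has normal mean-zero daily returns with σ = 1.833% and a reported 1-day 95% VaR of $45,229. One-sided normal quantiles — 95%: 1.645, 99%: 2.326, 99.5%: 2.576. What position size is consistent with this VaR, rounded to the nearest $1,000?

VaR as a fraction of value: z·σ = 1.645 × 1.833% = 3.01528%.
Position = $45,229 / 0.0301528 = $1,499,991.

$1,500,000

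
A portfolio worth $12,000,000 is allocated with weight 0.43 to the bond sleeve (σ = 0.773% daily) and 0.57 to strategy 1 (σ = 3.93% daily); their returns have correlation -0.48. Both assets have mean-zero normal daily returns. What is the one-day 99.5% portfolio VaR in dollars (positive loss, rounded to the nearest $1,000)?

σ_p² = 0.43²·0.773² + 0.57²·3.93² + 2·-0.48·0.43·0.57·0.773·3.93 = 4.4137 (%²).
σ_p = √4.4137 = 2.101%.
At 99.5%, z = 2.576.
VaR = 2.576 × 2.101% = 5.412%; on $12,000,000 that is $649,440.

$649,000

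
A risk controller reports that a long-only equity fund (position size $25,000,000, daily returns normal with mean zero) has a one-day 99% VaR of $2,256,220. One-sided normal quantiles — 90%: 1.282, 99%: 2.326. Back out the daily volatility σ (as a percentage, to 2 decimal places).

3.88%

VaR as a fraction: $2,256,220 / $25,000,000 = 9.025%.
σ = VaR / z = 9.025% / 2.326 = 3.880%.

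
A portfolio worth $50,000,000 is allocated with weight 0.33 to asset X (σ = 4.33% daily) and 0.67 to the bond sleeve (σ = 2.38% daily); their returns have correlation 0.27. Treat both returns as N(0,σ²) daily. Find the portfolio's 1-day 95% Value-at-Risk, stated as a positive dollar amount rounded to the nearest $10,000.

σ_p² = 0.33²·4.33² + 0.67²·2.38² + 2·0.27·0.33·0.67·4.33·2.38 = 5.8149 (%²).
σ_p = √5.8149 = 2.411%.
At 95%, z = 1.645.
VaR = 1.645 × 2.411% = 3.966%; on $50,000,000 that is $1,983,000.

$1,980,000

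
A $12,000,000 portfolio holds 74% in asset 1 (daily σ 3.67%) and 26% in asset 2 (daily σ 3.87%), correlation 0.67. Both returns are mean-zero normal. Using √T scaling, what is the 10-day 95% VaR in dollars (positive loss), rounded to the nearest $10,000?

σ_p = √(0.74²·3.67² + 0.26²·3.87² + 2·0.67·0.74·0.26·3.67·3.87) = 3.471%.
σ_{10d} = 3.471% × √10 = 10.976%.
z(95%) = 1.645.
VaR = 1.645 × 10.976% = 18.056%; on $12,000,000 that is $2,166,720.

$2,170,000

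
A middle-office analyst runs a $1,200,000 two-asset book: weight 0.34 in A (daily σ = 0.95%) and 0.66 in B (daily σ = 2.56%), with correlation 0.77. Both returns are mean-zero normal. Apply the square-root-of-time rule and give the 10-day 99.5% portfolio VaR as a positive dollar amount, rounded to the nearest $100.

$190,500

σ_p = √(0.34²·0.95² + 0.66²·2.56² + 2·0.77·0.34·0.66·0.95·2.56) = 1.949%.
σ_{10d} = 1.949% × √10 = 6.163%.
z(99.5%) = 2.576.
VaR = 2.576 × 6.163% = 15.876%; on $1,200,000 that is $190,512.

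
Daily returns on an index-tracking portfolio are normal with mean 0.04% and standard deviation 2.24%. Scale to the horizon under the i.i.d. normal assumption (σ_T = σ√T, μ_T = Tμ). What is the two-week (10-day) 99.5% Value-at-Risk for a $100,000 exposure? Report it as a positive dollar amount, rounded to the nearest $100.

At 99.5%, z = 2.576.
σ_{10d} = 2.24% × √10 = 7.084%; μ_{10d} = 10 × 0.04% = 0.400%.
VaR = −(0.400%) + 2.576 × 7.084% = 17.848%.
On $100,000: 0.17848 × $100,000 = $17,848.

$17,800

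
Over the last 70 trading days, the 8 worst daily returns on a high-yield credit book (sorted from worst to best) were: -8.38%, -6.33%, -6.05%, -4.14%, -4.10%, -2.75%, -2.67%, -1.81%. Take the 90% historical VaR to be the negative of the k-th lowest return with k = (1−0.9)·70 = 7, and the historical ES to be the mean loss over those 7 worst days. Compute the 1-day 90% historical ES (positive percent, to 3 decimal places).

4.917%

The 7 worst returns sum to -34.42%.
ES = −(-34.42%) / 7 = 4.9171…% ≈ 4.917%.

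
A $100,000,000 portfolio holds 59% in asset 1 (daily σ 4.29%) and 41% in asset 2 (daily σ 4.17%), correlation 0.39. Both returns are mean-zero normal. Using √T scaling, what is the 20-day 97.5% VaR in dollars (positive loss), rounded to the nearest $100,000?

σ_p = √(0.59²·4.29² + 0.41²·4.17² + 2·0.39·0.59·0.41·4.29·4.17) = 3.564%.
σ_{20d} = 3.564% × √20 = 15.939%.
z(97.5%) = 1.960.
VaR = 1.960 × 15.939% = 31.240%; on $100,000,000 that is $31,240,000.

$31,200,000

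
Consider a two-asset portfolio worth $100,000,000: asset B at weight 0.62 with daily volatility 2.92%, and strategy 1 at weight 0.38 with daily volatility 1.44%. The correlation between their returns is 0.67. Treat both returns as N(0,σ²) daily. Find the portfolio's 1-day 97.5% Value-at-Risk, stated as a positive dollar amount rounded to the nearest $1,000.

$4,341,000

σ_p² = 0.62²·2.92² + 0.38²·1.44² + 2·0.67·0.62·0.38·2.92·1.44 = 4.9044 (%²).
σ_p = √4.9044 = 2.215%.
At 97.5%, z = 1.960.
VaR = 1.960 × 2.215% = 4.341%; on $100,000,000 that is $4,341,000.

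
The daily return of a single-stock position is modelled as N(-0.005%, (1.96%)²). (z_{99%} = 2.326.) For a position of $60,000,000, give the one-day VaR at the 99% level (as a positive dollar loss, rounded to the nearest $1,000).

$2,738,000

VaR = −μ + z·σ = −(-0.005%) + 2.326 × 1.96% = 4.564%.
On $60,000,000: 0.04564 × $60,000,000 = $2,738,400.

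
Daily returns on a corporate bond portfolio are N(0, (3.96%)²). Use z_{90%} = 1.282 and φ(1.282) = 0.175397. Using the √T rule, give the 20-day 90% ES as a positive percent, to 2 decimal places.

σ_{20d} = 3.96% × √20 = 17.710%.
ES multiplier = φ(z)/(1−α) = 0.175397/0.1 = 1.754.
ES = 17.710% × 1.754 = 31.063%.

31.06%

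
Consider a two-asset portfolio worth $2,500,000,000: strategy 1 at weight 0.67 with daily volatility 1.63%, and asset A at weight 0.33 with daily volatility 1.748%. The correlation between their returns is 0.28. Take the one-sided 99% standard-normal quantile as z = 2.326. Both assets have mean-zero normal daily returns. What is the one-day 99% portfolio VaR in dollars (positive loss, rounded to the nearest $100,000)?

σ_p² = 0.67²·1.63² + 0.33²·1.748² + 2·0.28·0.67·0.33·1.63·1.748 = 1.8782 (%²).
σ_p = √1.8782 = 1.370%.
VaR = 2.326 × 1.370% = 3.187%; on $2,500,000,000 that is $79,675,000.

$79,700,000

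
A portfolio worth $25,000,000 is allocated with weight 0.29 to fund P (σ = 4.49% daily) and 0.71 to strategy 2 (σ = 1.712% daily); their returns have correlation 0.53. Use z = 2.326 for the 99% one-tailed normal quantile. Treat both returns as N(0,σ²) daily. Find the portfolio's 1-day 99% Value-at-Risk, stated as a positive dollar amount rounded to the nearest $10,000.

$1,280,000

σ_p² = 0.29²·4.49² + 0.71²·1.712² + 2·0.53·0.29·0.71·4.49·1.712 = 4.8506 (%²).
σ_p = √4.8506 = 2.202%.
VaR = 2.326 × 2.202% = 5.122%; on $25,000,000 that is $1,280,500.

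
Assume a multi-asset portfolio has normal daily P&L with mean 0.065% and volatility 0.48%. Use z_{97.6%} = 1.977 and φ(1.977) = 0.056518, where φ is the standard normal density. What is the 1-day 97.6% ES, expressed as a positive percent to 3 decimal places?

Tail multiplier: φ(z)/(1−α) = 0.056518 / 0.024 = 2.355.
ES = −(0.065%) + 0.48% × 2.355 = 1.065%.

1.065%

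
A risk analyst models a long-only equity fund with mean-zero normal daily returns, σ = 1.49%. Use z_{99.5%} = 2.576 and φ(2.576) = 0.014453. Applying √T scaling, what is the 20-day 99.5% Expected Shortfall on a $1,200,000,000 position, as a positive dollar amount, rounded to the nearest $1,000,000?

$231,000,000

σ_{20d} = 1.49% × √20 = 6.663%.
ES multiplier = φ(z)/(1−α) = 0.014453/0.005 = 2.891.
ES = 6.663% × 2.891 = 19.263%; on $1,200,000,000: $231,156,000.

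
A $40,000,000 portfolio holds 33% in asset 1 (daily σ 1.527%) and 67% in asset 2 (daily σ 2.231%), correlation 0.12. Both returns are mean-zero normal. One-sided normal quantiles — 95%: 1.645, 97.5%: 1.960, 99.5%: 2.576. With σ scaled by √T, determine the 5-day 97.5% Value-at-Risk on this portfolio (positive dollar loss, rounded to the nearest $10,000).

$2,860,000

σ_p = √(0.33²·1.527² + 0.67²·2.231² + 2·0.12·0.33·0.67·1.527·2.231) = 1.634%.
σ_{5d} = 1.634% × √5 = 3.654%.
VaR = 1.960 × 3.654% = 7.162%; on $40,000,000 that is $2,864,800.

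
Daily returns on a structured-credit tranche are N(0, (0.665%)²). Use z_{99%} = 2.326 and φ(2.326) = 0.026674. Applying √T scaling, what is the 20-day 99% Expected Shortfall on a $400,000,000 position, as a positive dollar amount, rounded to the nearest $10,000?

σ_{20d} = 0.665% × √20 = 2.974%.
ES multiplier = φ(z)/(1−α) = 0.026674/0.01 = 2.667.
ES = 2.974% × 2.667 = 7.932%; on $400,000,000: $31,728,000.

$31,730,000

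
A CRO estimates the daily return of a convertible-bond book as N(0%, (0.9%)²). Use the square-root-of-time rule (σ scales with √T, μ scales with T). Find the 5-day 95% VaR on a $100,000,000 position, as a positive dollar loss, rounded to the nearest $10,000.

$3,310,000

At 95%, z = 1.645.
σ_{5d} = 0.9% × √5 = 2.012%.
VaR = 1.645 × 2.012% = 3.310%.
On $100,000,000: 0.03310 × $100,000,000 = $3,310,000.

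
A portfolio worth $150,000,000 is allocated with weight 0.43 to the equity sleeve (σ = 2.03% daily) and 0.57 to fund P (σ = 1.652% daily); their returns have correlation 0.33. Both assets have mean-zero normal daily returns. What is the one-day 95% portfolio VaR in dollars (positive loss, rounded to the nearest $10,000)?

σ_p² = 0.43²·2.03² + 0.57²·1.652² + 2·0.33·0.43·0.57·2.03·1.652 = 2.1911 (%²).
σ_p = √2.1911 = 1.480%.
At 95%, z = 1.645.
VaR = 1.645 × 1.480% = 2.435%; on $150,000,000 that is $3,652,500.

$3,650,000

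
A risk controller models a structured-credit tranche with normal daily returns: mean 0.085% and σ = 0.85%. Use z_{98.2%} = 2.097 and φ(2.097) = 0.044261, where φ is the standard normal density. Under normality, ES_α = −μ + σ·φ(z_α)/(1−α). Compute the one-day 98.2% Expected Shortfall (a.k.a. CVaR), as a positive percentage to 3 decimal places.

2.005%

Tail multiplier: φ(z)/(1−α) = 0.044261 / 0.018 = 2.459.
ES = −(0.085%) + 0.85% × 2.459 = 2.005%.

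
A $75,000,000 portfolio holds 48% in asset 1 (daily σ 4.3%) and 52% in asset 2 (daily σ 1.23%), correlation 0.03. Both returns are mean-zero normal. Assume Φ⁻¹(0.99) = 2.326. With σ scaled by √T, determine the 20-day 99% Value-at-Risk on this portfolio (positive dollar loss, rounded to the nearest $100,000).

σ_p = √(0.48²·4.3² + 0.52²·1.23² + 2·0.03·0.48·0.52·4.3·1.23) = 2.179%.
σ_{20d} = 2.179% × √20 = 9.745%.
VaR = 2.326 × 9.745% = 22.667%; on $75,000,000 that is $17,000,250.

$17,000,000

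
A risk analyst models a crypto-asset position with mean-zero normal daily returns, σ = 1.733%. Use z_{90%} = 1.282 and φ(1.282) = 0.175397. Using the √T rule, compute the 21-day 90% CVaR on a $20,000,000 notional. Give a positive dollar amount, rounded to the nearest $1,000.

$2,786,000

σ_{21d} = 1.733% × √21 = 7.942%.
ES multiplier = φ(z)/(1−α) = 0.175397/0.1 = 1.754.
ES = 7.942% × 1.754 = 13.930%; on $20,000,000: $2,786,000.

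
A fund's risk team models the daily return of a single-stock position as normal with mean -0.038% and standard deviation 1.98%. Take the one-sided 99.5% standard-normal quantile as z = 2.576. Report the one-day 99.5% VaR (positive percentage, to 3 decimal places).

VaR = −μ + z·σ = −(-0.038%) + 2.576 × 1.98% = 5.138%.

5.138%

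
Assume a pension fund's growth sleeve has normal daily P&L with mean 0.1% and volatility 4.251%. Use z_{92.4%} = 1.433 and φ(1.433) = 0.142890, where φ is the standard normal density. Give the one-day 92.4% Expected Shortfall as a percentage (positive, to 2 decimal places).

Tail multiplier: φ(z)/(1−α) = 0.142890 / 0.076 = 1.880.
ES = −(0.1%) + 4.251% × 1.880 = 7.892%.

7.89%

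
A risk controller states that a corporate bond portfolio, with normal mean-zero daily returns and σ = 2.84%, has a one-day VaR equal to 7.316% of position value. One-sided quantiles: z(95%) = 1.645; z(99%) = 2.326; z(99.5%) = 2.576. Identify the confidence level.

Implied z = VaR/σ = 7.316 / 2.84 = 2.576.
This matches z(99.5%) = 2.576.

99.5%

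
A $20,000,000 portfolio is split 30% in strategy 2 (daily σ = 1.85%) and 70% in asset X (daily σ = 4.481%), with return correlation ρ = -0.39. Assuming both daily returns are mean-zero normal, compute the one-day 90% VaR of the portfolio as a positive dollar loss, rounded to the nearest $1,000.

$760,000

σ_p² = 0.3²·1.85² + 0.7²·4.481² + 2·-0.39·0.3·0.7·1.85·4.481 = 8.7890 (%²).
σ_p = √8.7890 = 2.965%.
At 90%, z = 1.282.
VaR = 1.282 × 2.965% = 3.801%; on $20,000,000 that is $760,200.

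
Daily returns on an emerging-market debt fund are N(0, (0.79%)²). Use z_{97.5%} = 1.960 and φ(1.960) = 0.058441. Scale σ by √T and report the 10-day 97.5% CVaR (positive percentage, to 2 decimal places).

5.84%

σ_{10d} = 0.79% × √10 = 2.498%.
ES multiplier = φ(z)/(1−α) = 0.058441/0.025 = 2.338.
ES = 2.498% × 2.338 = 5.840%.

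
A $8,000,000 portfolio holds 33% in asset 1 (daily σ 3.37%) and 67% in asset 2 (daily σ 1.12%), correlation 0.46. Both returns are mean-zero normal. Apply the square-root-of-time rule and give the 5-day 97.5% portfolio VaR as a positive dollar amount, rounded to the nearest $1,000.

$562,000

σ_p = √(0.33²·3.37² + 0.67²·1.12² + 2·0.46·0.33·0.67·3.37·1.12) = 1.602%.
σ_{5d} = 1.602% × √5 = 3.582%.
z(97.5%) = 1.960.
VaR = 1.960 × 3.582% = 7.021%; on $8,000,000 that is $561,680.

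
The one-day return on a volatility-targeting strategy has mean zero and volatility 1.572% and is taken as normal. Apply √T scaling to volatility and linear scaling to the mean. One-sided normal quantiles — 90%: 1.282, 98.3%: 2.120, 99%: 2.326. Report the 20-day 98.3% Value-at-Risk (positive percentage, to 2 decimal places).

14.90%

σ_{20d} = 1.572% × √20 = 7.030%.
VaR = 2.120 × 7.030% = 14.904%.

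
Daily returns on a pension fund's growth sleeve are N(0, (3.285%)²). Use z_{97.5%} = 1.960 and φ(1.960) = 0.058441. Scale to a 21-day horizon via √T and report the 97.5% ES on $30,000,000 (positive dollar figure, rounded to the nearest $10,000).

$10,560,000

σ_{21d} = 3.285% × √21 = 15.054%.
ES multiplier = φ(z)/(1−α) = 0.058441/0.025 = 2.338.
ES = 15.054% × 2.338 = 35.196%; on $30,000,000: $10,558,800.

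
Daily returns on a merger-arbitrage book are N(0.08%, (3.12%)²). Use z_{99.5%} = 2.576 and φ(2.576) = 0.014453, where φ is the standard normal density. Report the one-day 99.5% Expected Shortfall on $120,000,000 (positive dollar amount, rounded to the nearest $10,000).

$10,730,000

Tail multiplier: φ(z)/(1−α) = 0.014453 / 0.005 = 2.891.
ES = −(0.08%) + 3.12% × 2.891 = 8.940%.
On $120,000,000: 0.08940 × $120,000,000 = $10,728,000.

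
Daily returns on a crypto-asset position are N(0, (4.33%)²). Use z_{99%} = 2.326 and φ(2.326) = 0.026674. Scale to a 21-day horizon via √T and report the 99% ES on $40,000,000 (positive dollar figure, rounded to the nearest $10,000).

$21,170,000

σ_{21d} = 4.33% × √21 = 19.843%.
ES multiplier = φ(z)/(1−α) = 0.026674/0.01 = 2.667.
ES = 19.843% × 2.667 = 52.921%; on $40,000,000: $21,168,400.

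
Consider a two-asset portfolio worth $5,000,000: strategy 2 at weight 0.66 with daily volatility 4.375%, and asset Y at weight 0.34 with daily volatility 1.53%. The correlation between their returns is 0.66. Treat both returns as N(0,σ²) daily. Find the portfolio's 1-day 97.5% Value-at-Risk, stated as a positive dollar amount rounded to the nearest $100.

$318,900

σ_p² = 0.66²·4.375² + 0.34²·1.53² + 2·0.66·0.66·0.34·4.375·1.53 = 10.5910 (%²).
σ_p = √10.5910 = 3.254%.
At 97.5%, z = 1.960.
VaR = 1.960 × 3.254% = 6.378%; on $5,000,000 that is $318,900.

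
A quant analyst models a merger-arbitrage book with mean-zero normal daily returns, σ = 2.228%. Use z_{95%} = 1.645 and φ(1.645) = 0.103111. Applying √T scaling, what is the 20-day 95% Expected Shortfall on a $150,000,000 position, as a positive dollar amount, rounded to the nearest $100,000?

$30,800,000

σ_{20d} = 2.228% × √20 = 9.964%.
ES multiplier = φ(z)/(1−α) = 0.103111/0.05 = 2.062.
ES = 9.964% × 2.062 = 20.546%; on $150,000,000: $30,819,000.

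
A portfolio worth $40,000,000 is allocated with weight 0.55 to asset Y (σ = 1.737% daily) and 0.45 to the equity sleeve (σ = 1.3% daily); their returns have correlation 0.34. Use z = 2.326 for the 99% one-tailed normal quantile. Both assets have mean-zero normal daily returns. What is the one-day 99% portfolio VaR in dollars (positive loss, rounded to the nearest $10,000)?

σ_p² = 0.55²·1.737² + 0.45²·1.3² + 2·0.34·0.55·0.45·1.737·1.3 = 1.6350 (%²).
σ_p = √1.6350 = 1.279%.
VaR = 2.326 × 1.279% = 2.975%; on $40,000,000 that is $1,190,000.

$1,190,000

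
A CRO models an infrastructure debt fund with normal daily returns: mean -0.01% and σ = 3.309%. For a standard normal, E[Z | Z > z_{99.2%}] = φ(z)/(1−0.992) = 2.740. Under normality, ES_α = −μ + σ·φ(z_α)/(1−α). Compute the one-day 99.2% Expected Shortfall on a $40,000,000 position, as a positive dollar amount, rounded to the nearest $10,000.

ES = −(-0.01%) + 3.309% × 2.740 = 9.077%.
On $40,000,000: 0.09077 × $40,000,000 = $3,630,800.

$3,630,000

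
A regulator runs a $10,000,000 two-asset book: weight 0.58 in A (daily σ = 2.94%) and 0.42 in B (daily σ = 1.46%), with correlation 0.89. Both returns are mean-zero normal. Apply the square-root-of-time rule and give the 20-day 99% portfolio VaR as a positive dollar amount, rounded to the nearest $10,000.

σ_p = √(0.58²·2.94² + 0.42²·1.46² + 2·0.89·0.58·0.42·2.94·1.46) = 2.268%.
σ_{20d} = 2.268% × √20 = 10.143%.
z(99%) = 2.326.
VaR = 2.326 × 10.143% = 23.593%; on $10,000,000 that is $2,359,300.

$2,360,000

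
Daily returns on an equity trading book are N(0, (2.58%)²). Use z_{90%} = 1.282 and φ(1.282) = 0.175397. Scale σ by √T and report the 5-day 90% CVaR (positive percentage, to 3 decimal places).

σ_{5d} = 2.58% × √5 = 5.769%.
ES multiplier = φ(z)/(1−α) = 0.175397/0.1 = 1.754.
ES = 5.769% × 1.754 = 10.119%.

10.119%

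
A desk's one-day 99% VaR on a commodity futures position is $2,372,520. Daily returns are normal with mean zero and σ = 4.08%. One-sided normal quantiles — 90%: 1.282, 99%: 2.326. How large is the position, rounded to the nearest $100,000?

VaR as a fraction of value: z·σ = 2.326 × 4.08% = 9.49008%.
Position = $2,372,520 / 0.0949008 = $25,000,000.

$25,000,000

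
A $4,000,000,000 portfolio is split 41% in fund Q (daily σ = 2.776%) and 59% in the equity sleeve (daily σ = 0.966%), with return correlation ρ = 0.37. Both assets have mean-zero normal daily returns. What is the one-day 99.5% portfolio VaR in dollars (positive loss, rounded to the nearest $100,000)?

$149,300,000

σ_p² = 0.41²·2.776² + 0.59²·0.966² + 2·0.37·0.41·0.59·2.776·0.966 = 2.1003 (%²).
σ_p = √2.1003 = 1.449%.
At 99.5%, z = 2.576.
VaR = 2.576 × 1.449% = 3.733%; on $4,000,000,000 that is $149,320,000.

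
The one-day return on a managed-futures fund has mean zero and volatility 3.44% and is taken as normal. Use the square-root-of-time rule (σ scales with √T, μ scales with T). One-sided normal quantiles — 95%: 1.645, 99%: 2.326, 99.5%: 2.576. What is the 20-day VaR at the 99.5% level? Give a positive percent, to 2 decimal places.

39.63%

σ_{20d} = 3.44% × √20 = 15.384%.
VaR = 2.576 × 15.384% = 39.629%.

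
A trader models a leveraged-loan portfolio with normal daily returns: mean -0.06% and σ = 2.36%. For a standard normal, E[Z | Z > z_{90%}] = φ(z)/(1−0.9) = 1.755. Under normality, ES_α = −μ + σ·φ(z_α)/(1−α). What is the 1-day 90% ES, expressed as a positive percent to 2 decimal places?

4.20%

ES = −(-0.06%) + 2.36% × 1.755 = 4.202%.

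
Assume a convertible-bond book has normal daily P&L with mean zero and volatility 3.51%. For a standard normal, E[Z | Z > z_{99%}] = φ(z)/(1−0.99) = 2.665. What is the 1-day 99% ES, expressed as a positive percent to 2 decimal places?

9.35%

ES = 3.51% × 2.665 = 9.354%.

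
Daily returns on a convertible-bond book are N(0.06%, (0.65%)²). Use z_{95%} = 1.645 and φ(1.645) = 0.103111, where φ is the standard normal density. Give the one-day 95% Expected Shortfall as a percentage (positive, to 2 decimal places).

Tail multiplier: φ(z)/(1−α) = 0.103111 / 0.05 = 2.062.
ES = −(0.06%) + 0.65% × 2.062 = 1.280%.

1.28%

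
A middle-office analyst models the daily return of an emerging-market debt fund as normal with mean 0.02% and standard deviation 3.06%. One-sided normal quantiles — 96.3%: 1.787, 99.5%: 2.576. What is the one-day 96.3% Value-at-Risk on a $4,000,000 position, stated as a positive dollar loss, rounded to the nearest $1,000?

VaR = −μ + z·σ = −(0.02%) + 1.787 × 3.06% = 5.448%.
On $4,000,000: 0.05448 × $4,000,000 = $217,920.

$218,000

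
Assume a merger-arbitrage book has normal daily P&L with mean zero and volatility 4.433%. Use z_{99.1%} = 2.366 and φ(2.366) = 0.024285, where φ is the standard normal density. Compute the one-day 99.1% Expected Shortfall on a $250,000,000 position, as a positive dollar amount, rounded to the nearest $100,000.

$29,900,000

Tail multiplier: φ(z)/(1−α) = 0.024285 / 0.009 = 2.698.
ES = 4.433% × 2.698 = 11.960%.
On $250,000,000: 0.11960 × $250,000,000 = $29,900,000.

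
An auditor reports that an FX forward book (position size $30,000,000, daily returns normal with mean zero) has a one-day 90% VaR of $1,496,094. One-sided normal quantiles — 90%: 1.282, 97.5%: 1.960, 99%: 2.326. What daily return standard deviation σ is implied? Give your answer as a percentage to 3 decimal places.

VaR as a fraction: $1,496,094 / $30,000,000 = 4.987%.
σ = VaR / z = 4.987% / 1.282 = 3.890%.

3.890%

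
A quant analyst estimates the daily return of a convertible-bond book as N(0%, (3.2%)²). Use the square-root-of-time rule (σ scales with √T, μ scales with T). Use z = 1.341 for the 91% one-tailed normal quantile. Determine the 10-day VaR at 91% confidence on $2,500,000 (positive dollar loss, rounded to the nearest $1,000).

$339,000

σ_{10d} = 3.2% × √10 = 10.119%.
VaR = 1.341 × 10.119% = 13.570%.
On $2,500,000: 0.13570 × $2,500,000 = $339,250.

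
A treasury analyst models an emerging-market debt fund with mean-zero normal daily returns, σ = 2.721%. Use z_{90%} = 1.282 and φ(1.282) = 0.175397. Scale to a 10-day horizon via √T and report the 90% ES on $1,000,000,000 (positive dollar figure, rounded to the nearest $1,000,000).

σ_{10d} = 2.721% × √10 = 8.605%.
ES multiplier = φ(z)/(1−α) = 0.175397/0.1 = 1.754.
ES = 8.605% × 1.754 = 15.093%; on $1,000,000,000: $150,930,000.

$151,000,000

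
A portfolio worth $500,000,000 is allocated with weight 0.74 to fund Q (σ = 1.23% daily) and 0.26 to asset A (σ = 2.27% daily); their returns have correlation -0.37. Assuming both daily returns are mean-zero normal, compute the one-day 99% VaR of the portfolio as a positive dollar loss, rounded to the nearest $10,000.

σ_p² = 0.74²·1.23² + 0.26²·2.27² + 2·-0.37·0.74·0.26·1.23·2.27 = 0.7793 (%²).
σ_p = √0.7793 = 0.883%.
At 99%, z = 2.326.
VaR = 2.326 × 0.883% = 2.054%; on $500,000,000 that is $10,270,000.

$10,270,000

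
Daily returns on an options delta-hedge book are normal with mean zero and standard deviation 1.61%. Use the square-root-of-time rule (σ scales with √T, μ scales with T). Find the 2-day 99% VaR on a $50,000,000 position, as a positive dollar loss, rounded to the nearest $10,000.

At 99%, z = 2.326.
σ_{2d} = 1.61% × √2 = 2.277%.
VaR = 2.326 × 2.277% = 5.296%.
On $50,000,000: 0.05296 × $50,000,000 = $2,648,000.

$2,650,000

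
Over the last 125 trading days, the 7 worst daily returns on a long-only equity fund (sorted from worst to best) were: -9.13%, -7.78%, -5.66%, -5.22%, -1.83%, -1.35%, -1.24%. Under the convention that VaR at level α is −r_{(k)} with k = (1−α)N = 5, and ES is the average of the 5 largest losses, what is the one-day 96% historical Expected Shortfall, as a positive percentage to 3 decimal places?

The 5 worst returns sum to -29.62%.
ES = −(-29.62%) / 5 = 5.924%.

5.924%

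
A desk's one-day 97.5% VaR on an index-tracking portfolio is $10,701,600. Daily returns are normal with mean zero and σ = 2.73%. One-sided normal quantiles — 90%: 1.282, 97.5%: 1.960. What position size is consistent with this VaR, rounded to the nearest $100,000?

VaR as a fraction of value: z·σ = 1.960 × 2.73% = 5.3508%.
Position = $10,701,600 / 0.053508 = $200,000,000.

$200,000,000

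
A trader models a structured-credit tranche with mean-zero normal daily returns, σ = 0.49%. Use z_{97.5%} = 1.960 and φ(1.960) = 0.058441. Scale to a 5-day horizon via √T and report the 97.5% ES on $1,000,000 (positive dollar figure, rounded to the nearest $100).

$25,600

σ_{5d} = 0.49% × √5 = 1.096%.
ES multiplier = φ(z)/(1−α) = 0.058441/0.025 = 2.338.
ES = 1.096% × 2.338 = 2.562%; on $1,000,000: $25,620.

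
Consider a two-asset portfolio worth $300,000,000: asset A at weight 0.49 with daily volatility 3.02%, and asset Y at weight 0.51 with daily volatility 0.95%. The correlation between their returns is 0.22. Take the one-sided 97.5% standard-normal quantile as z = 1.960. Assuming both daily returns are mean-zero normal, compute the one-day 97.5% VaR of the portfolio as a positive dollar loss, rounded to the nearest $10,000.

$9,730,000

σ_p² = 0.49²·3.02² + 0.51²·0.95² + 2·0.22·0.49·0.51·3.02·0.95 = 2.7400 (%²).
σ_p = √2.7400 = 1.655%.
VaR = 1.960 × 1.655% = 3.244%; on $300,000,000 that is $9,732,000.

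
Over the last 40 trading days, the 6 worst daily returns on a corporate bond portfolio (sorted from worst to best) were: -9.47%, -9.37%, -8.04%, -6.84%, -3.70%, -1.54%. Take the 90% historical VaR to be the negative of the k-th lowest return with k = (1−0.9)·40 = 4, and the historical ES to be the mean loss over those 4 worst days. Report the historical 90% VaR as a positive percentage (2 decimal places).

6.84%

k = 4; the 4th lowest return is -6.84%, so VaR = 6.84%.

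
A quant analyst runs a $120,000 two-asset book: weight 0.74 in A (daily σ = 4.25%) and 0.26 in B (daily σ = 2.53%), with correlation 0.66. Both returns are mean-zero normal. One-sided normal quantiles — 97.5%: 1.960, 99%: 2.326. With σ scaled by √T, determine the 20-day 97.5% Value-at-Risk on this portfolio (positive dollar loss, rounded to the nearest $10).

σ_p = √(0.74²·4.25² + 0.26²·2.53² + 2·0.66·0.74·0.26·4.25·2.53) = 3.613%.
σ_{20d} = 3.613% × √20 = 16.158%.
VaR = 1.960 × 16.158% = 31.670%; on $120,000 that is $38,004.

$38,000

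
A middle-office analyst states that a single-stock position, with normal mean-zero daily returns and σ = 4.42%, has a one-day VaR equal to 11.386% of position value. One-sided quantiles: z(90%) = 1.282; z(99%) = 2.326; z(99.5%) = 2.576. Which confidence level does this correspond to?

99.5%

Implied z = VaR/σ = 11.386 / 4.42 = 2.576.
This matches z(99.5%) = 2.576.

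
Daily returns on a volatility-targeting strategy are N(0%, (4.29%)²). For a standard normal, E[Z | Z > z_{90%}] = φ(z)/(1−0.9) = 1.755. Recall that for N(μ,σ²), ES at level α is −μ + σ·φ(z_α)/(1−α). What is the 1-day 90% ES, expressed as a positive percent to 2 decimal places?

7.53%

ES = 4.29% × 1.755 = 7.529%.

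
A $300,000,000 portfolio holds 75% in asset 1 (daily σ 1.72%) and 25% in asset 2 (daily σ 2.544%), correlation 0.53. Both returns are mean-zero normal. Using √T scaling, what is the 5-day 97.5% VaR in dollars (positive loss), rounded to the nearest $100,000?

σ_p = √(0.75²·1.72² + 0.25²·2.544² + 2·0.53·0.75·0.25·1.72·2.544) = 1.714%.
σ_{5d} = 1.714% × √5 = 3.833%.
z(97.5%) = 1.960.
VaR = 1.960 × 3.833% = 7.513%; on $300,000,000 that is $22,539,000.

$22,500,000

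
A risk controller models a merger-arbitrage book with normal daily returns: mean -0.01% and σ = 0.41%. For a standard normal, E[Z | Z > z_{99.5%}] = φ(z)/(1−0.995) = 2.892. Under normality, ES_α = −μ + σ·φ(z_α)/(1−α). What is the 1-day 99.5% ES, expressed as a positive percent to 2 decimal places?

1.20%

ES = −(-0.01%) + 0.41% × 2.892 = 1.196%.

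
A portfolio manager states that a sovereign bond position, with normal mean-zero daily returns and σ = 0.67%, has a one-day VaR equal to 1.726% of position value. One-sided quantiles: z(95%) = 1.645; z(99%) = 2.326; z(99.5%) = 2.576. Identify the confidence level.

99.5%

Implied z = VaR/σ = 1.726 / 0.67 = 2.576.
This matches z(99.5%) = 2.576.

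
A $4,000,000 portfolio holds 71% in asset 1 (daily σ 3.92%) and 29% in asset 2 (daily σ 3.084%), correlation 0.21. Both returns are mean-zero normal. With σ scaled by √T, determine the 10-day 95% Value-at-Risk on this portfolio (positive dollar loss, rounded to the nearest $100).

σ_p = √(0.71²·3.92² + 0.29²·3.084² + 2·0.21·0.71·0.29·3.92·3.084) = 3.097%.
σ_{10d} = 3.097% × √10 = 9.794%.
z(95%) = 1.645.
VaR = 1.645 × 9.794% = 16.111%; on $4,000,000 that is $644,440.

$644,400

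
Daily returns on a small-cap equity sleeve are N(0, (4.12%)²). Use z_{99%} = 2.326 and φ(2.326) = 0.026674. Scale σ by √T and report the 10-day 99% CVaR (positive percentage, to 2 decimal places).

σ_{10d} = 4.12% × √10 = 13.029%.
ES multiplier = φ(z)/(1−α) = 0.026674/0.01 = 2.667.
ES = 13.029% × 2.667 = 34.748%.

34.75%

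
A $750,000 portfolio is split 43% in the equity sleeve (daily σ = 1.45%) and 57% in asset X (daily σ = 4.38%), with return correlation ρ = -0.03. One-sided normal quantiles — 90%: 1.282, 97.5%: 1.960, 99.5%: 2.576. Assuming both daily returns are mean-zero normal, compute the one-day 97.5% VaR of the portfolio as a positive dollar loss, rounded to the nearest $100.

σ_p² = 0.43²·1.45² + 0.57²·4.38² + 2·-0.03·0.43·0.57·1.45·4.38 = 6.5284 (%²).
σ_p = √6.5284 = 2.555%.
VaR = 1.960 × 2.555% = 5.008%; on $750,000 that is $37,560.

$37,600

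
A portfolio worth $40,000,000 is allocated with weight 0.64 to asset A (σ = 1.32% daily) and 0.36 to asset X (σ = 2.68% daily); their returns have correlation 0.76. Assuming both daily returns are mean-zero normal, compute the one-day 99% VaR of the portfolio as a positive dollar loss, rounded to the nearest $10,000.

$1,580,000

σ_p² = 0.64²·1.32² + 0.36²·2.68² + 2·0.76·0.64·0.36·1.32·2.68 = 2.8834 (%²).
σ_p = √2.8834 = 1.698%.
At 99%, z = 2.326.
VaR = 2.326 × 1.698% = 3.950%; on $40,000,000 that is $1,580,000.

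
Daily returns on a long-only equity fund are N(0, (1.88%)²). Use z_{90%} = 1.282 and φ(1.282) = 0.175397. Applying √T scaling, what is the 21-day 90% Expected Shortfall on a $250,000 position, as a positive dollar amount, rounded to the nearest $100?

$37,800

σ_{21d} = 1.88% × √21 = 8.615%.
ES multiplier = φ(z)/(1−α) = 0.175397/0.1 = 1.754.
ES = 8.615% × 1.754 = 15.111%; on $250,000: $37,778.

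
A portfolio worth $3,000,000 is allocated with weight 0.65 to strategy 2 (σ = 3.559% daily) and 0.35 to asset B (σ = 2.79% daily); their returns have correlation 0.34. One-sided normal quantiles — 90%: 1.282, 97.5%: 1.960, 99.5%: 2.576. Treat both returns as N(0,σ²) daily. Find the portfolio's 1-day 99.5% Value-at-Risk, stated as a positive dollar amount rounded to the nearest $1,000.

$216,000

σ_p² = 0.65²·3.559² + 0.35²·2.79² + 2·0.34·0.65·0.35·3.559·2.79 = 7.8413 (%²).
σ_p = √7.8413 = 2.800%.
VaR = 2.576 × 2.800% = 7.213%; on $3,000,000 that is $216,390.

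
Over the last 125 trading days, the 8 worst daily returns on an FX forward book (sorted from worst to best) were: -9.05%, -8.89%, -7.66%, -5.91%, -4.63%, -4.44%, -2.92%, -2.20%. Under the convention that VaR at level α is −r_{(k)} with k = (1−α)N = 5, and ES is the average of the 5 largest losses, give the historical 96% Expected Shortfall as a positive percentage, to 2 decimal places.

7.23%

The 5 worst returns sum to -36.14%.
ES = −(-36.14%) / 5 = 7.228% ≈ 7.23%.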